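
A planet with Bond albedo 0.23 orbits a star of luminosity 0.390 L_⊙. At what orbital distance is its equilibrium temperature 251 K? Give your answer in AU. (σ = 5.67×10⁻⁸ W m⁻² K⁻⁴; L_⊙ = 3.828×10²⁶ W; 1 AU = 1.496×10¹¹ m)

d ≈ 0.674 AU

L = 0.390 × 3.828×10²⁶ = 1.49×10²⁶ W.
From T_eq⁴ = L(1−A)/(16πσd²): d = √[L(1−A)/(16πσT_eq⁴)].
d = √[1.49×10²⁶ × 0.77 / (16π × 5.67×10⁻⁸ × (251)⁴)] = 1.01×10¹¹ m = 0.674 AU.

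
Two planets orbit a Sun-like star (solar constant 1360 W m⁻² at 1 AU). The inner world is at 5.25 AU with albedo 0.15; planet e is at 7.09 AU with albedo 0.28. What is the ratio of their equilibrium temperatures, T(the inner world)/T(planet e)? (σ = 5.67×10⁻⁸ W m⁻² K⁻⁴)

T_eq = [S₀(1−A)/(4σd²)]^(1/4), so T ∝ (1−A)^(1/4) / √d.
T₁ = [1360×0.85/(4×5.67×10⁻⁸×5.25²)]^(1/4) = 116.61 K.
T₂ = [1360×0.72/(4×5.67×10⁻⁸×7.09²)]^(1/4) = 96.27 K.

T₁/T₂ ≈ 1.211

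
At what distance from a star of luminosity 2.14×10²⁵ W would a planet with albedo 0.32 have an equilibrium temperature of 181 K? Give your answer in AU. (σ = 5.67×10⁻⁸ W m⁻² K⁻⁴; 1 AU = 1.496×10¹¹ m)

d ≈ 0.461 AU

From T_eq⁴ = L(1−A)/(16πσd²): d = √[L(1−A)/(16πσT_eq⁴)].
d = √[2.14×10²⁵ × 0.68 / (16π × 5.67×10⁻⁸ × (181)⁴)] = 6.90×10¹⁰ m = 0.461 AU.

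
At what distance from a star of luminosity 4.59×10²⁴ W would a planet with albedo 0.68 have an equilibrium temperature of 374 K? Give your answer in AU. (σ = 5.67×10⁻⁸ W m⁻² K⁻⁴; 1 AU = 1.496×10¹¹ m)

d ≈ 0.0343 AU

From T_eq⁴ = L(1−A)/(16πσd²): d = √[L(1−A)/(16πσT_eq⁴)].
d = √[4.59×10²⁴ × 0.32 / (16π × 5.67×10⁻⁸ × (374)⁴)] = 5.13×10⁹ m = 0.0343 AU.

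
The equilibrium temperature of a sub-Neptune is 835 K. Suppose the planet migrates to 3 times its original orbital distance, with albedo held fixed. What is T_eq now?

T_eq ≈ 482 K

T_eq ∝ L^(1/4) · d^(−1/2).
T′ = 835 / 3^(1/2) = 482 K.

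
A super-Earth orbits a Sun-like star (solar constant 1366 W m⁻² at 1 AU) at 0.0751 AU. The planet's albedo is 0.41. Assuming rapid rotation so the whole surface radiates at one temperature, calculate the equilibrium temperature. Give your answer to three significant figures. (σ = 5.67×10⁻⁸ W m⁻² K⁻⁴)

T_eq ≈ 891 K

Flux at 0.0751 AU: S = 1366/0.0751² = 2.42×10⁵ W m⁻².
Energy balance: absorbed = emitted ⇒ πR²·S(1−A) = 4πR²·σT_eq⁴, so T_eq⁴ = S(1−A)/(4σ).
T_eq = [2.42×10⁵ × 0.59 / (4 × 5.67×10⁻⁸)]^(1/4) = (6.30×10¹¹)^(1/4) = 891 K.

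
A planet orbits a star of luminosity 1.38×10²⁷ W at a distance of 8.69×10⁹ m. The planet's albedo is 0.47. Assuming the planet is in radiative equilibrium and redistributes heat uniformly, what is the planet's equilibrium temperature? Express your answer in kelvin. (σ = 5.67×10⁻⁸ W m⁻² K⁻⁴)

T_eq ≈ 1360 K

Flux: S = L/(4πd²) = 1.38×10²⁷/(4π×(8.69×10⁹)²) = 1.45×10⁶ W m⁻².
Energy balance: absorbed = emitted ⇒ πR²·S(1−A) = 4πR²·σT_eq⁴, so T_eq⁴ = S(1−A)/(4σ).
T_eq = [1.45×10⁶ × 0.53 / (4 × 5.67×10⁻⁸)]^(1/4) = (3.40×10¹²)^(1/4) = 1360 K.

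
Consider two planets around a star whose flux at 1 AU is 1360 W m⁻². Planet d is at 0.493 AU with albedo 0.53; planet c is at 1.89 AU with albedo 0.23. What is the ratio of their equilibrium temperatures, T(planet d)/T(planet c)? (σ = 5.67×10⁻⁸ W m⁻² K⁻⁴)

T_eq = [S₀(1−A)/(4σd²)]^(1/4), so T ∝ (1−A)^(1/4) / √d.
T₁ = [1360×0.47/(4×5.67×10⁻⁸×0.493²)]^(1/4) = 328.15 K.
T₂ = [1360×0.77/(4×5.67×10⁻⁸×1.89²)]^(1/4) = 189.61 K.

T₁/T₂ ≈ 1.731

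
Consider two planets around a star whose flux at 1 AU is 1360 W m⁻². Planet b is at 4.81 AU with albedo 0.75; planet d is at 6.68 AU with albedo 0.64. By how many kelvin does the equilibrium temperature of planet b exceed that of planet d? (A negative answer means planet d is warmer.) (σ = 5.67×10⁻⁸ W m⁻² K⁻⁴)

T_eq = [S₀(1−A)/(4σd²)]^(1/4), so T ∝ (1−A)^(1/4) / √d.
T₁ = [1360×0.25/(4×5.67×10⁻⁸×4.81²)]^(1/4) = 89.72 K.
T₂ = [1360×0.36/(4×5.67×10⁻⁸×6.68²)]^(1/4) = 83.40 K.

ΔT ≈ 6.3 K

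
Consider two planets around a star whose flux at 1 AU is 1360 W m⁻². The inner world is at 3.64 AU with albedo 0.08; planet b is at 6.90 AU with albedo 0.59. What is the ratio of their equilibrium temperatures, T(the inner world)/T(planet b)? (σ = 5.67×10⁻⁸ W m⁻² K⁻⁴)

T_eq = [S₀(1−A)/(4σd²)]^(1/4), so T ∝ (1−A)^(1/4) / √d.
T₁ = [1360×0.92/(4×5.67×10⁻⁸×3.64²)]^(1/4) = 142.85 K.
T₂ = [1360×0.41/(4×5.67×10⁻⁸×6.90²)]^(1/4) = 84.77 K.

T₁/T₂ ≈ 1.685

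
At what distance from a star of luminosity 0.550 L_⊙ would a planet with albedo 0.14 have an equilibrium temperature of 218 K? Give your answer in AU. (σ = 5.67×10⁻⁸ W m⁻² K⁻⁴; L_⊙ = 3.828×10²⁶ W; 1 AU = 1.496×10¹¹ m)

L = 0.550 × 3.828×10²⁶ = 2.11×10²⁶ W.
From T_eq⁴ = L(1−A)/(16πσd²): d = √[L(1−A)/(16πσT_eq⁴)].
d = √[2.11×10²⁶ × 0.86 / (16π × 5.67×10⁻⁸ × (218)⁴)] = 1.68×10¹¹ m = 1.12 AU.

d ≈ 1.12 AU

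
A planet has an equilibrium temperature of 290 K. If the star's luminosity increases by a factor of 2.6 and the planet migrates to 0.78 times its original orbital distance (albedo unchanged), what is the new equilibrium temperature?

T_eq ≈ 417 K

T_eq ∝ L^(1/4) · d^(−1/2).
T′ = 290 × 2.6^(1/4) / 0.78^(1/2) = 417 K.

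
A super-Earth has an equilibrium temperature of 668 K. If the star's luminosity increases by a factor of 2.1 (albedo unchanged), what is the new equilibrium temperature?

T_eq ≈ 804 K

T_eq ∝ L^(1/4) · d^(−1/2).
T′ = 668 × 2.1^(1/4) = 804 K.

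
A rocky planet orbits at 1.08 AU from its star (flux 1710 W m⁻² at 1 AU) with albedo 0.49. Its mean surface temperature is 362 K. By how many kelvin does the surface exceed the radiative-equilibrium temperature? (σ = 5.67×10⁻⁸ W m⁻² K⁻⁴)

S = 1710/1.08² = 1466 W m⁻².
T_eq = [S(1−A)/(4σ)]^(1/4) = [1466×0.51/(4×5.67×10⁻⁸)]^(1/4) = 239.6 K.
ΔT = T_surf − T_eq = 362 − 239.6.

ΔT ≈ 122.4 K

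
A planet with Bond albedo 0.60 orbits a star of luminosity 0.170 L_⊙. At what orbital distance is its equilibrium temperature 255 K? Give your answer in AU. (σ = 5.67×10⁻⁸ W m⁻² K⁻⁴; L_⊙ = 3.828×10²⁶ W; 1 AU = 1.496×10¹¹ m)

d ≈ 0.311 AU

L = 0.170 × 3.828×10²⁶ = 6.51×10²⁵ W.
From T_eq⁴ = L(1−A)/(16πσd²): d = √[L(1−A)/(16πσT_eq⁴)].
d = √[6.51×10²⁵ × 0.40 / (16π × 5.67×10⁻⁸ × (255)⁴)] = 4.65×10¹⁰ m = 0.311 AU.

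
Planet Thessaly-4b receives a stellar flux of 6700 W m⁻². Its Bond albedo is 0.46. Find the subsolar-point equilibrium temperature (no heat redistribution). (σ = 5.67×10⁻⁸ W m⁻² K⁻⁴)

At the subsolar point the surface absorbs S(1−A) and emits σT⁴ per unit area — no factor of 4, since only the local patch is in balance.
T = [6700 × 0.54 / 5.67×10⁻⁸]^(1/4) = (6.38×10¹⁰)^(1/4) = 503 K.

T_ss ≈ 503 K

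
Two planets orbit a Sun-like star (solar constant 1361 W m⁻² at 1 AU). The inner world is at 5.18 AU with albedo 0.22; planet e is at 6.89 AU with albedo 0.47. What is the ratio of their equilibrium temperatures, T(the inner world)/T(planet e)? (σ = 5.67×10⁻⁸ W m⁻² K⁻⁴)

T₁/T₂ ≈ 1.270

T_eq = [S₀(1−A)/(4σd²)]^(1/4), so T ∝ (1−A)^(1/4) / √d.
T₁ = [1361×0.78/(4×5.67×10⁻⁸×5.18²)]^(1/4) = 114.92 K.
T₂ = [1361×0.53/(4×5.67×10⁻⁸×6.89²)]^(1/4) = 90.47 K.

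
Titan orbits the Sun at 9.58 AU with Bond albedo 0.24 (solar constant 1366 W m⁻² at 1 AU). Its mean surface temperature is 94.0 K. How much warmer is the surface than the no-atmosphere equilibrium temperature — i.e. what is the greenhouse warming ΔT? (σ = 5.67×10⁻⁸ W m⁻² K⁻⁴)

S = 1366/9.58² = 14.88 W m⁻².
T_eq = [S(1−A)/(4σ)]^(1/4) = [14.88×0.76/(4×5.67×10⁻⁸)]^(1/4) = 84.0 K.
ΔT = T_surf − T_eq = 94 − 84.0.

ΔT ≈ 10.0 K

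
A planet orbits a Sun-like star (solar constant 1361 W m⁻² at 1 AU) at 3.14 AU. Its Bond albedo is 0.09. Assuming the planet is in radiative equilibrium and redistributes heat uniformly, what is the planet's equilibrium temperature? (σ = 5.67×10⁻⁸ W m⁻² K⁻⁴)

Flux at 3.14 AU: S = 1361/3.14² = 138 W m⁻².
Energy balance: absorbed = emitted ⇒ πR²·S(1−A) = 4πR²·σT_eq⁴, so T_eq⁴ = S(1−A)/(4σ).
T_eq = [138 × 0.91 / (4 × 5.67×10⁻⁸)]^(1/4) = (5.54×10⁸)^(1/4) = 153 K.

T_eq ≈ 153 K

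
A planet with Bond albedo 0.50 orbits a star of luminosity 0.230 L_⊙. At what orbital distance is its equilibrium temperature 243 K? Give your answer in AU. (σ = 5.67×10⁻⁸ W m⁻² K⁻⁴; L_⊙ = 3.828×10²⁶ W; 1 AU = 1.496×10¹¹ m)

d ≈ 0.445 AU

L = 0.230 × 3.828×10²⁶ = 8.80×10²⁵ W.
From T_eq⁴ = L(1−A)/(16πσd²): d = √[L(1−A)/(16πσT_eq⁴)].
d = √[8.80×10²⁵ × 0.50 / (16π × 5.67×10⁻⁸ × (243)⁴)] = 6.66×10¹⁰ m = 0.445 AU.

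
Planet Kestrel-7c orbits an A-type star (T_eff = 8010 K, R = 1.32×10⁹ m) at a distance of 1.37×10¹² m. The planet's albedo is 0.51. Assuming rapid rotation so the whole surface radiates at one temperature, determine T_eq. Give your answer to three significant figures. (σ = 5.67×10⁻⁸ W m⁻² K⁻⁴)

L = 4πR_⋆²σT_⋆⁴ = 4π(1.32×10⁹)² × 5.67×10⁻⁸ × (8010)⁴ = 5.11×10²⁷ W.
S = L/(4πd²) = 217 W m⁻².
Energy balance: absorbed = emitted ⇒ πR²·S(1−A) = 4πR²·σT_eq⁴, so T_eq⁴ = S(1−A)/(4σ).
T_eq = [217 × 0.49 / (4 × 5.67×10⁻⁸)]^(1/4) = (4.68×10⁸)^(1/4) = 147 K.

T_eq ≈ 147 K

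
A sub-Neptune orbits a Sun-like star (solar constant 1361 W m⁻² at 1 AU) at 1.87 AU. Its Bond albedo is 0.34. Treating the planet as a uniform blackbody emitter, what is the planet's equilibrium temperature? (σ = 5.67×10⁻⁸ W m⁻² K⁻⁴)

Flux at 1.87 AU: S = 1361/1.87² = 389 W m⁻².
Energy balance: absorbed = emitted ⇒ πR²·S(1−A) = 4πR²·σT_eq⁴, so T_eq⁴ = S(1−A)/(4σ).
T_eq = [389 × 0.66 / (4 × 5.67×10⁻⁸)]^(1/4) = (1.13×10⁹)^(1/4) = 183 K.

T_eq ≈ 183 K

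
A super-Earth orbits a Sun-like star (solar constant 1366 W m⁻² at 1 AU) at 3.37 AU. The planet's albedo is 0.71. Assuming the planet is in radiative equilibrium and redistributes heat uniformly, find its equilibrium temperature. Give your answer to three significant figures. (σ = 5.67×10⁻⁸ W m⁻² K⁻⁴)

T_eq ≈ 111 K

Flux at 3.37 AU: S = 1366/3.37² = 120 W m⁻².
Energy balance: absorbed = emitted ⇒ πR²·S(1−A) = 4πR²·σT_eq⁴, so T_eq⁴ = S(1−A)/(4σ).
T_eq = [120 × 0.29 / (4 × 5.67×10⁻⁸)]^(1/4) = (1.54×10⁸)^(1/4) = 111 K.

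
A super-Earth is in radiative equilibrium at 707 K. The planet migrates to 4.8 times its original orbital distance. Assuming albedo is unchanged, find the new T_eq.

T_eq ∝ L^(1/4) · d^(−1/2).
T′ = 707 / 4.8^(1/2) = 323 K.

T_eq ≈ 323 K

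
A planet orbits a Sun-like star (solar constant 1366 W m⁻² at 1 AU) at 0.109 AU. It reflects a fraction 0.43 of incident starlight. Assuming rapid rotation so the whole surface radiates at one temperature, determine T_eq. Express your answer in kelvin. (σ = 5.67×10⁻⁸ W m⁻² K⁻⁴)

Flux at 0.109 AU: S = 1366/0.109² = 1.15×10⁵ W m⁻².
Energy balance: absorbed = emitted ⇒ πR²·S(1−A) = 4πR²·σT_eq⁴, so T_eq⁴ = S(1−A)/(4σ).
T_eq = [1.15×10⁵ × 0.57 / (4 × 5.67×10⁻⁸)]^(1/4) = (2.89×10¹¹)^(1/4) = 733 K.

T_eq ≈ 733 K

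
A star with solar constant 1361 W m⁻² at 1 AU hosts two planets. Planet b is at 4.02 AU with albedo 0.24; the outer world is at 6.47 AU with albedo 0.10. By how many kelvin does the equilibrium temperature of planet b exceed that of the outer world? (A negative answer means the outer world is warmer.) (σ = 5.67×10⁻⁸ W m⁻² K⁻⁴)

T_eq = [S₀(1−A)/(4σd²)]^(1/4), so T ∝ (1−A)^(1/4) / √d.
T₁ = [1361×0.76/(4×5.67×10⁻⁸×4.02²)]^(1/4) = 129.61 K.
T₂ = [1361×0.90/(4×5.67×10⁻⁸×6.47²)]^(1/4) = 106.58 K.

ΔT ≈ 23.0 K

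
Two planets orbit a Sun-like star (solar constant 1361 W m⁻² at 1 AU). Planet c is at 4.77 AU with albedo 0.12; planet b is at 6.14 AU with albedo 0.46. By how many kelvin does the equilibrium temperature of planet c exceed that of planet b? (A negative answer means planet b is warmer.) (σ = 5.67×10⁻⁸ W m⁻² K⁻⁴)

ΔT ≈ 27.1 K

T_eq = [S₀(1−A)/(4σd²)]^(1/4), so T ∝ (1−A)^(1/4) / √d.
T₁ = [1361×0.88/(4×5.67×10⁻⁸×4.77²)]^(1/4) = 123.43 K.
T₂ = [1361×0.54/(4×5.67×10⁻⁸×6.14²)]^(1/4) = 96.29 K.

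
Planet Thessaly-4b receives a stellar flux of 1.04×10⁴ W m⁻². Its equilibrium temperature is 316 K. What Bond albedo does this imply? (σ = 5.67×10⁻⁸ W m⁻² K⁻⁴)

A ≈ 0.78

From T_eq⁴ = S(1−A)/(4σ): 1−A = 4σT_eq⁴/S.
1−A = 4 × 5.67×10⁻⁸ × (316)⁴ / 1.04×10⁴ = 0.217.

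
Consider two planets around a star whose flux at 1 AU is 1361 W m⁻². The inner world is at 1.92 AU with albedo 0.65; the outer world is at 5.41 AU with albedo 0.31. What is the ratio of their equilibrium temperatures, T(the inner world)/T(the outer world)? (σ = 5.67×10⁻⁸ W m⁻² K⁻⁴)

T₁/T₂ ≈ 1.417

T_eq = [S₀(1−A)/(4σd²)]^(1/4), so T ∝ (1−A)^(1/4) / √d.
T₁ = [1361×0.35/(4×5.67×10⁻⁸×1.92²)]^(1/4) = 154.50 K.
T₂ = [1361×0.69/(4×5.67×10⁻⁸×5.41²)]^(1/4) = 109.06 K.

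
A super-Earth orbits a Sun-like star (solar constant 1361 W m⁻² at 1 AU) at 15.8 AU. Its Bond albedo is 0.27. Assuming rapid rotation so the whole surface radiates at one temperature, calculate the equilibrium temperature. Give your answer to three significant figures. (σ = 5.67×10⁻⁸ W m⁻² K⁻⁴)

Flux at 15.8 AU: S = 1361/15.8² = 5.45 W m⁻².
Energy balance: absorbed = emitted ⇒ πR²·S(1−A) = 4πR²·σT_eq⁴, so T_eq⁴ = S(1−A)/(4σ).
T_eq = [5.45 × 0.73 / (4 × 5.67×10⁻⁸)]^(1/4) = (1.75×10⁷)^(1/4) = 64.7 K.

T_eq ≈ 64.7 K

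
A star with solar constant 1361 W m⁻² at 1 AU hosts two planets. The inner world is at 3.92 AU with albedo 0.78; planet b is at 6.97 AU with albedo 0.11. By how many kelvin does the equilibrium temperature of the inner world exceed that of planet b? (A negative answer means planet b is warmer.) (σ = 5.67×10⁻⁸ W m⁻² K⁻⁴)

ΔT ≈ -6.1 K

T_eq = [S₀(1−A)/(4σd²)]^(1/4), so T ∝ (1−A)^(1/4) / √d.
T₁ = [1361×0.22/(4×5.67×10⁻⁸×3.92²)]^(1/4) = 96.28 K.
T₂ = [1361×0.89/(4×5.67×10⁻⁸×6.97²)]^(1/4) = 102.40 K.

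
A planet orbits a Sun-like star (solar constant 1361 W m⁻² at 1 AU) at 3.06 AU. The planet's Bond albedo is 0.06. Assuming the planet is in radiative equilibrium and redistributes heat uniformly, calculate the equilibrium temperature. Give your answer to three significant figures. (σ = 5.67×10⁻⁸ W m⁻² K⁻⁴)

Flux at 3.06 AU: S = 1361/3.06² = 145 W m⁻².
Energy balance: absorbed = emitted ⇒ πR²·S(1−A) = 4πR²·σT_eq⁴, so T_eq⁴ = S(1−A)/(4σ).
T_eq = [145 × 0.94 / (4 × 5.67×10⁻⁸)]^(1/4) = (6.02×10⁸)^(1/4) = 157 K.

T_eq ≈ 157 K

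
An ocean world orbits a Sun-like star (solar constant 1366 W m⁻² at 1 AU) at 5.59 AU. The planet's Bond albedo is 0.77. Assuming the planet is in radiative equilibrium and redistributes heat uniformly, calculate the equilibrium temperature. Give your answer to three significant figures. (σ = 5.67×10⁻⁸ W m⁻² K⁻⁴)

Flux at 5.59 AU: S = 1366/5.59² = 43.7 W m⁻².
Energy balance: absorbed = emitted ⇒ πR²·S(1−A) = 4πR²·σT_eq⁴, so T_eq⁴ = S(1−A)/(4σ).
T_eq = [43.7 × 0.23 / (4 × 5.67×10⁻⁸)]^(1/4) = (4.43×10⁷)^(1/4) = 81.6 K.

T_eq ≈ 81.6 K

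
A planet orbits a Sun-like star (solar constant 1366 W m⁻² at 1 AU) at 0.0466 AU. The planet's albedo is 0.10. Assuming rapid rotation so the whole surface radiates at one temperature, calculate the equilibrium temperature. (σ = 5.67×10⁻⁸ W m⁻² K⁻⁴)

T_eq ≈ 1260 K

Flux at 0.0466 AU: S = 1366/0.0466² = 6.29×10⁵ W m⁻².
Energy balance: absorbed = emitted ⇒ πR²·S(1−A) = 4πR²·σT_eq⁴, so T_eq⁴ = S(1−A)/(4σ).
T_eq = [6.29×10⁵ × 0.90 / (4 × 5.67×10⁻⁸)]^(1/4) = (2.50×10¹²)^(1/4) = 1260 K.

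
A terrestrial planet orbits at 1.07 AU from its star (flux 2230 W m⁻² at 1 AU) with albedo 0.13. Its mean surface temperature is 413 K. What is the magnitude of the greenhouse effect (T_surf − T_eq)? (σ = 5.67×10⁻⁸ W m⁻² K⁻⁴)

ΔT ≈ 119.0 K

S = 2230/1.07² = 1948 W m⁻².
T_eq = [S(1−A)/(4σ)]^(1/4) = [1948×0.87/(4×5.67×10⁻⁸)]^(1/4) = 294.0 K.
ΔT = T_surf − T_eq = 413 − 294.0.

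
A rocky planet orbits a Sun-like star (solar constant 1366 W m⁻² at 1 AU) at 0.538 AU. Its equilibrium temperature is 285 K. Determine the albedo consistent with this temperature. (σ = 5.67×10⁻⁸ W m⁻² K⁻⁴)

Flux at 0.538 AU: S = 1366/0.538² = 4720 W m⁻².
From T_eq⁴ = S(1−A)/(4σ): 1−A = 4σT_eq⁴/S.
1−A = 4 × 5.67×10⁻⁸ × (285)⁴ / 4720 = 0.317.

A ≈ 0.68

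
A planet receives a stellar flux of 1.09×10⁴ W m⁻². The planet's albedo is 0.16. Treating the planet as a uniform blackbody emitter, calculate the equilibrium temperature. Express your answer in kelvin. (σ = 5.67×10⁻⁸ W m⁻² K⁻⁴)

Energy balance: absorbed = emitted ⇒ πR²·S(1−A) = 4πR²·σT_eq⁴, so T_eq⁴ = S(1−A)/(4σ).
T_eq = [1.09×10⁴ × 0.84 / (4 × 5.67×10⁻⁸)]^(1/4) = (4.04×10¹⁰)^(1/4) = 448 K.

T_eq ≈ 448 K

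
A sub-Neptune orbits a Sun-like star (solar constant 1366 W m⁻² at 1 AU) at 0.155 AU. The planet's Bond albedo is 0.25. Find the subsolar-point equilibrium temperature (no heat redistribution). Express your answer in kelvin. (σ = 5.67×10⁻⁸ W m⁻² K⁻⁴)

Flux at 0.155 AU: S = 1366/0.155² = 5.69×10⁴ W m⁻².
At the subsolar point the surface absorbs S(1−A) and emits σT⁴ per unit area — no factor of 4, since only the local patch is in balance.
T = [5.69×10⁴ × 0.75 / 5.67×10⁻⁸]^(1/4) = (7.52×10¹¹)^(1/4) = 931 K.

T_ss ≈ 931 K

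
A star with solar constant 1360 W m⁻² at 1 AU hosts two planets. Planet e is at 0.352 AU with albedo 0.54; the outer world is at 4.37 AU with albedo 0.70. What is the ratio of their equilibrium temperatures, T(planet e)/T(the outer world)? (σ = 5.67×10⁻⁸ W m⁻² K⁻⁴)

T_eq = [S₀(1−A)/(4σd²)]^(1/4), so T ∝ (1−A)^(1/4) / √d.
T₁ = [1360×0.46/(4×5.67×10⁻⁸×0.352²)]^(1/4) = 386.27 K.
T₂ = [1360×0.30/(4×5.67×10⁻⁸×4.37²)]^(1/4) = 98.52 K.

T₁/T₂ ≈ 3.921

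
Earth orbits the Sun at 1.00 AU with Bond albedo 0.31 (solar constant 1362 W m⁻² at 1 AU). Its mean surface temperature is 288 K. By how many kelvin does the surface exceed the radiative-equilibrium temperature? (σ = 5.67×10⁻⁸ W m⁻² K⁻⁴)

S = 1362/1.00² = 1362 W m⁻².
T_eq = [S(1−A)/(4σ)]^(1/4) = [1362×0.69/(4×5.67×10⁻⁸)]^(1/4) = 253.7 K.
ΔT = T_surf − T_eq = 288 − 253.7.

ΔT ≈ 34.3 K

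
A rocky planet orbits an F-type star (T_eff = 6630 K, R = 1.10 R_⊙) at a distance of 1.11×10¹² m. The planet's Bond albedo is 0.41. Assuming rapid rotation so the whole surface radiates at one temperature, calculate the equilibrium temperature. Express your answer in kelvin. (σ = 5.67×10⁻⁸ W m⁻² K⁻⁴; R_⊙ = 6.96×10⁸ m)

R_⋆ = 1.10 × 6.96×10⁸ = 7.66×10⁸ m.
L = 4πR_⋆²σT_⋆⁴ = 4π(7.66×10⁸)² × 5.67×10⁻⁸ × (6630)⁴ = 8.07×10²⁶ W.
S = L/(4πd²) = 52.1 W m⁻².
Energy balance: absorbed = emitted ⇒ πR²·S(1−A) = 4πR²·σT_eq⁴, so T_eq⁴ = S(1−A)/(4σ).
T_eq = [52.1 × 0.59 / (4 × 5.67×10⁻⁸)]^(1/4) = (1.36×10⁸)^(1/4) = 108 K.

T_eq ≈ 108 K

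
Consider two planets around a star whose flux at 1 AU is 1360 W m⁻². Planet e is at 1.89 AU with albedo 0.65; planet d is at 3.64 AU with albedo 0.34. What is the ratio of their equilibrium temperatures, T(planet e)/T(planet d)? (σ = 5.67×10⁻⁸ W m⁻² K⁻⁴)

T₁/T₂ ≈ 1.184

T_eq = [S₀(1−A)/(4σd²)]^(1/4), so T ∝ (1−A)^(1/4) / √d.
T₁ = [1360×0.35/(4×5.67×10⁻⁸×1.89²)]^(1/4) = 155.69 K.
T₂ = [1360×0.66/(4×5.67×10⁻⁸×3.64²)]^(1/4) = 131.46 K.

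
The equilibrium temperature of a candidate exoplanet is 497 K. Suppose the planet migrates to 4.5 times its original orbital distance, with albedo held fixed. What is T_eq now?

T_eq ∝ L^(1/4) · d^(−1/2).
T′ = 497 / 4.5^(1/2) = 234 K.

T_eq ≈ 234 K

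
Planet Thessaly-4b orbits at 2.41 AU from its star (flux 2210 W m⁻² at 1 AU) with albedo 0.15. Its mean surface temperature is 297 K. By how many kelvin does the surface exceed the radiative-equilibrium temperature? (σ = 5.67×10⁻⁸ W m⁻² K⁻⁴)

S = 2210/2.41² = 380.5 W m⁻².
T_eq = [S(1−A)/(4σ)]^(1/4) = [380.5×0.85/(4×5.67×10⁻⁸)]^(1/4) = 194.3 K.
ΔT = T_surf − T_eq = 297 − 194.3.

ΔT ≈ 102.7 K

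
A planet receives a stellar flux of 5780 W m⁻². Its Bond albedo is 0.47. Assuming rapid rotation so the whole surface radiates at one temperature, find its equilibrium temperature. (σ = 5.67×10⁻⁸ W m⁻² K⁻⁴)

Energy balance: absorbed = emitted ⇒ πR²·S(1−A) = 4πR²·σT_eq⁴, so T_eq⁴ = S(1−A)/(4σ).
T_eq = [5780 × 0.53 / (4 × 5.67×10⁻⁸)]^(1/4) = (1.35×10¹⁰)^(1/4) = 341 K.

T_eq ≈ 341 K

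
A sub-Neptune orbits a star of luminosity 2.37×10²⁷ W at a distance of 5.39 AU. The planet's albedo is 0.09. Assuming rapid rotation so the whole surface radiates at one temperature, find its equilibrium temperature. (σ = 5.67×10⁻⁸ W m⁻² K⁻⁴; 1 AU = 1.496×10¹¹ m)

d = 5.39 AU = 8.06×10¹¹ m.
Flux: S = L/(4πd²) = 2.37×10²⁷/(4π×(8.06×10¹¹)²) = 290 W m⁻².
Energy balance: absorbed = emitted ⇒ πR²·S(1−A) = 4πR²·σT_eq⁴, so T_eq⁴ = S(1−A)/(4σ).
T_eq = [290 × 0.91 / (4 × 5.67×10⁻⁸)]^(1/4) = (1.16×10⁹)^(1/4) = 185 K.

T_eq ≈ 185 K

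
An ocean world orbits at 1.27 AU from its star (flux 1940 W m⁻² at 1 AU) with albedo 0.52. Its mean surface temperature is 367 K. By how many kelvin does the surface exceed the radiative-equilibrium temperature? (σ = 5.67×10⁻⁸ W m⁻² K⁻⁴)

S = 1940/1.27² = 1203 W m⁻².
T_eq = [S(1−A)/(4σ)]^(1/4) = [1203×0.48/(4×5.67×10⁻⁸)]^(1/4) = 224.6 K.
ΔT = T_surf − T_eq = 367 − 224.6.

ΔT ≈ 142.4 K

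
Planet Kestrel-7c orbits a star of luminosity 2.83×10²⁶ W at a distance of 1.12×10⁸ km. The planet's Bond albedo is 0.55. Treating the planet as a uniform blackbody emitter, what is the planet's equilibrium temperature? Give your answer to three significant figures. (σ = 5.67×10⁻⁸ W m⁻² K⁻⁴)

d = 1.12×10⁸ km = 1.12×10¹¹ m.
Flux: S = L/(4πd²) = 2.83×10²⁶/(4π×(1.12×10¹¹)²) = 1800 W m⁻².
Energy balance: absorbed = emitted ⇒ πR²·S(1−A) = 4πR²·σT_eq⁴, so T_eq⁴ = S(1−A)/(4σ).
T_eq = [1800 × 0.45 / (4 × 5.67×10⁻⁸)]^(1/4) = (3.56×10⁹)^(1/4) = 244 K.

T_eq ≈ 244 K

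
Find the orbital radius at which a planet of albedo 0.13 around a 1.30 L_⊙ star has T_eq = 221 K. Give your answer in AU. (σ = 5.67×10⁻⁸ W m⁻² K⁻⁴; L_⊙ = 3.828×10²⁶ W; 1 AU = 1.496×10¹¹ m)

d ≈ 1.69 AU

L = 1.30 × 3.828×10²⁶ = 4.98×10²⁶ W.
From T_eq⁴ = L(1−A)/(16πσd²): d = √[L(1−A)/(16πσT_eq⁴)].
d = √[4.98×10²⁶ × 0.87 / (16π × 5.67×10⁻⁸ × (221)⁴)] = 2.52×10¹¹ m = 1.69 AU.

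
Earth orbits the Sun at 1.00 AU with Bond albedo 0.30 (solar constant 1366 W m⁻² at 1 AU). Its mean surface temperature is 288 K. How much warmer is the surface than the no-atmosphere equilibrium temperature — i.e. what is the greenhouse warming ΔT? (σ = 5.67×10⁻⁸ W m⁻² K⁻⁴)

ΔT ≈ 33.2 K

S = 1366/1.00² = 1366 W m⁻².
T_eq = [S(1−A)/(4σ)]^(1/4) = [1366×0.70/(4×5.67×10⁻⁸)]^(1/4) = 254.8 K.
ΔT = T_surf − T_eq = 288 − 254.8.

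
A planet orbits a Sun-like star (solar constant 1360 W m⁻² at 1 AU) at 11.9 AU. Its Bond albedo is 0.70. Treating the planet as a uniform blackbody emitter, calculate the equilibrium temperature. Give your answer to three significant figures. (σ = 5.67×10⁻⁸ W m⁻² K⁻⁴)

Flux at 11.9 AU: S = 1360/11.9² = 9.60 W m⁻².
Energy balance: absorbed = emitted ⇒ πR²·S(1−A) = 4πR²·σT_eq⁴, so T_eq⁴ = S(1−A)/(4σ).
T_eq = [9.60 × 0.30 / (4 × 5.67×10⁻⁸)]^(1/4) = (1.27×10⁷)^(1/4) = 59.7 K.

T_eq ≈ 59.7 K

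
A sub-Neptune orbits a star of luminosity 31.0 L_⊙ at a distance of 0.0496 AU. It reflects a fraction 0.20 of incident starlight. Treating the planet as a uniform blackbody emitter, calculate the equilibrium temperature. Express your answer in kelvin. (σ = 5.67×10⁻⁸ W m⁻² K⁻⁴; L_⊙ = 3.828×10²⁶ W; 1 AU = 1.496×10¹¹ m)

d = 0.0496 AU = 7.42×10⁹ m.
L = 31.0 × 3.828×10²⁶ = 1.19×10²⁸ W.
Flux: S = L/(4πd²) = 1.19×10²⁸/(4π×(7.42×10⁹)²) = 1.72×10⁷ W m⁻².
Energy balance: absorbed = emitted ⇒ πR²·S(1−A) = 4πR²·σT_eq⁴, so T_eq⁴ = S(1−A)/(4σ).
T_eq = [1.72×10⁷ × 0.80 / (4 × 5.67×10⁻⁸)]^(1/4) = (6.05×10¹³)^(1/4) = 2790 K.

T_eq ≈ 2790 K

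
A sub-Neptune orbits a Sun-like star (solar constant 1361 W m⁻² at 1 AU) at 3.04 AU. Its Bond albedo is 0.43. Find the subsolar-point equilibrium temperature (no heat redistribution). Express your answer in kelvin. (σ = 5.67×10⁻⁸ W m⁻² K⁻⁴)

Flux at 3.04 AU: S = 1361/3.04² = 147 W m⁻².
At the subsolar point the surface absorbs S(1−A) and emits σT⁴ per unit area — no factor of 4, since only the local patch is in balance.
T = [147 × 0.57 / 5.67×10⁻⁸]^(1/4) = (1.48×10⁹)^(1/4) = 196 K.

T_ss ≈ 196 K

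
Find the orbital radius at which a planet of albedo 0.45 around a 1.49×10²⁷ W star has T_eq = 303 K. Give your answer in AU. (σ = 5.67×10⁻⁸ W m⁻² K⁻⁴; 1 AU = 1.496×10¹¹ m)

From T_eq⁴ = L(1−A)/(16πσd²): d = √[L(1−A)/(16πσT_eq⁴)].
d = √[1.49×10²⁷ × 0.55 / (16π × 5.67×10⁻⁸ × (303)⁴)] = 1.85×10¹¹ m = 1.23 AU.

d ≈ 1.23 AU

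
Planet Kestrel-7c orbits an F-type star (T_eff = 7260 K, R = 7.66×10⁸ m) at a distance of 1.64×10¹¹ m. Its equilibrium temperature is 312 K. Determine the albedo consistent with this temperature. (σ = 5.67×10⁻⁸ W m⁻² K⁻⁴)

L = 4πR_⋆²σT_⋆⁴ = 4π(7.66×10⁸)² × 5.67×10⁻⁸ × (7260)⁴ = 1.16×10²⁷ W.
S = L/(4πd²) = 3440 W m⁻².
From T_eq⁴ = S(1−A)/(4σ): 1−A = 4σT_eq⁴/S.
1−A = 4 × 5.67×10⁻⁸ × (312)⁴ / 3440 = 0.625.

A ≈ 0.37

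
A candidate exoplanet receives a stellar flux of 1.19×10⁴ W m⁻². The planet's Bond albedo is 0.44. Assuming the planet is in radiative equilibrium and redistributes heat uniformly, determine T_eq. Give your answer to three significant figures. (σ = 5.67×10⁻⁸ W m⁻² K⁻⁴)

Energy balance: absorbed = emitted ⇒ πR²·S(1−A) = 4πR²·σT_eq⁴, so T_eq⁴ = S(1−A)/(4σ).
T_eq = [1.19×10⁴ × 0.56 / (4 × 5.67×10⁻⁸)]^(1/4) = (2.94×10¹⁰)^(1/4) = 414 K.

T_eq ≈ 414 K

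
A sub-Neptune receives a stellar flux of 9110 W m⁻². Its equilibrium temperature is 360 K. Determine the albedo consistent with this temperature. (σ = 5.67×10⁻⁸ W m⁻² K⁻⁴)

A ≈ 0.58

From T_eq⁴ = S(1−A)/(4σ): 1−A = 4σT_eq⁴/S.
1−A = 4 × 5.67×10⁻⁸ × (360)⁴ / 9110 = 0.418.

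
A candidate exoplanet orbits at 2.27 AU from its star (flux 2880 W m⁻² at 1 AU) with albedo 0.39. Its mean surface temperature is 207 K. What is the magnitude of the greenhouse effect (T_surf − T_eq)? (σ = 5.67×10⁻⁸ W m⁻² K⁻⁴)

ΔT ≈ 10.1 K

S = 2880/2.27² = 558.9 W m⁻².
T_eq = [S(1−A)/(4σ)]^(1/4) = [558.9×0.61/(4×5.67×10⁻⁸)]^(1/4) = 196.9 K.
ΔT = T_surf − T_eq = 207 − 196.9.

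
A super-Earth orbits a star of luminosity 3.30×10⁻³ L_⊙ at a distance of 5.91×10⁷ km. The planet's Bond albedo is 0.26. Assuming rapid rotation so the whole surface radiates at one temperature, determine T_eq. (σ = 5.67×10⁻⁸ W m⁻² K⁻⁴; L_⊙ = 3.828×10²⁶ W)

T_eq ≈ 98.4 K

d = 5.91×10⁷ km = 5.91×10¹⁰ m.
L = 3.30×10⁻³ × 3.828×10²⁶ = 1.26×10²⁴ W.
Flux: S = L/(4πd²) = 1.26×10²⁴/(4π×(5.91×10¹⁰)²) = 28.8 W m⁻².
Energy balance: absorbed = emitted ⇒ πR²·S(1−A) = 4πR²·σT_eq⁴, so T_eq⁴ = S(1−A)/(4σ).
T_eq = [28.8 × 0.74 / (4 × 5.67×10⁻⁸)]^(1/4) = (9.39×10⁷)^(1/4) = 98.4 K.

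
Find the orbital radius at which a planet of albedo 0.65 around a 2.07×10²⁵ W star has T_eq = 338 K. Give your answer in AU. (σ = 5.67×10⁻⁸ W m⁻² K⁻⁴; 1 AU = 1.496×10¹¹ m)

From T_eq⁴ = L(1−A)/(16πσd²): d = √[L(1−A)/(16πσT_eq⁴)].
d = √[2.07×10²⁵ × 0.35 / (16π × 5.67×10⁻⁸ × (338)⁴)] = 1.40×10¹⁰ m = 0.0933 AU.

d ≈ 0.0933 AU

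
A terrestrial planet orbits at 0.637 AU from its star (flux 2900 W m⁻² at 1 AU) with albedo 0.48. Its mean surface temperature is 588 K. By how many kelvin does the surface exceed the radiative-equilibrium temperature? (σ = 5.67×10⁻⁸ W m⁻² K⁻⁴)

ΔT ≈ 230.2 K

S = 2900/0.637² = 7147 W m⁻².
T_eq = [S(1−A)/(4σ)]^(1/4) = [7147×0.52/(4×5.67×10⁻⁸)]^(1/4) = 357.8 K.
ΔT = T_surf − T_eq = 588 − 357.8.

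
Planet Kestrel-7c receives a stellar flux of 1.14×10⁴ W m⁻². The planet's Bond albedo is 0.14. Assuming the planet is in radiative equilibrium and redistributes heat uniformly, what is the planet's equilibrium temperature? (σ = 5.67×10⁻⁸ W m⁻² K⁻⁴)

T_eq ≈ 456 K

Energy balance: absorbed = emitted ⇒ πR²·S(1−A) = 4πR²·σT_eq⁴, so T_eq⁴ = S(1−A)/(4σ).
T_eq = [1.14×10⁴ × 0.86 / (4 × 5.67×10⁻⁸)]^(1/4) = (4.32×10¹⁰)^(1/4) = 456 K.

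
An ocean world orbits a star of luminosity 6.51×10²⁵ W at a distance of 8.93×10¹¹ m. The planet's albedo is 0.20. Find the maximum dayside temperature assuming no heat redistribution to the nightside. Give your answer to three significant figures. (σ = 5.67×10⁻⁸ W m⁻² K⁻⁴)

Flux: S = L/(4πd²) = 6.51×10²⁵/(4π×(8.93×10¹¹)²) = 6.50 W m⁻².
With no redistribution each surface element balances locally: S(1−A) = σT⁴.
T = [6.50 × 0.80 / 5.67×10⁻⁸]^(1/4) = (9.17×10⁷)^(1/4) = 97.8 K.

T_ss ≈ 97.8 K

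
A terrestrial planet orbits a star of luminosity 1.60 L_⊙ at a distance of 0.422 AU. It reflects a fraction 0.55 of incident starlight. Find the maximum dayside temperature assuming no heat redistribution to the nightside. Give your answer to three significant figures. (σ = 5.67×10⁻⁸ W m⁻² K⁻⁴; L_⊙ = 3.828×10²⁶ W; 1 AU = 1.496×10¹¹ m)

T_ss ≈ 558 K

d = 0.422 AU = 6.31×10¹⁰ m.
L = 1.60 × 3.828×10²⁶ = 6.12×10²⁶ W.
Flux: S = L/(4πd²) = 6.12×10²⁶/(4π×(6.31×10¹⁰)²) = 1.22×10⁴ W m⁻².
With no redistribution each surface element balances locally: S(1−A) = σT⁴.
T = [1.22×10⁴ × 0.45 / 5.67×10⁻⁸]^(1/4) = (9.71×10¹⁰)^(1/4) = 558 K.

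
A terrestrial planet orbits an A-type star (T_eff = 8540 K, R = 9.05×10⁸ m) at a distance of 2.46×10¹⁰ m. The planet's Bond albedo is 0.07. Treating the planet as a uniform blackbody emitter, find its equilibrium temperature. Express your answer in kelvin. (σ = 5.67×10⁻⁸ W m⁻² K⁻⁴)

T_eq ≈ 1140 K

L = 4πR_⋆²σT_⋆⁴ = 4π(9.05×10⁸)² × 5.67×10⁻⁸ × (8540)⁴ = 3.10×10²⁷ W.
S = L/(4πd²) = 4.08×10⁵ W m⁻².
Energy balance: absorbed = emitted ⇒ πR²·S(1−A) = 4πR²·σT_eq⁴, so T_eq⁴ = S(1−A)/(4σ).
T_eq = [4.08×10⁵ × 0.93 / (4 × 5.67×10⁻⁸)]^(1/4) = (1.67×10¹²)^(1/4) = 1140 K.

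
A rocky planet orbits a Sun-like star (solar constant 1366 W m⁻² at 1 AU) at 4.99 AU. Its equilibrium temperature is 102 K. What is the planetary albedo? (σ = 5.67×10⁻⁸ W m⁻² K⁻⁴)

A ≈ 0.55

Flux at 4.99 AU: S = 1366/4.99² = 54.9 W m⁻².
From T_eq⁴ = S(1−A)/(4σ): 1−A = 4σT_eq⁴/S.
1−A = 4 × 5.67×10⁻⁸ × (102)⁴ / 54.9 = 0.448.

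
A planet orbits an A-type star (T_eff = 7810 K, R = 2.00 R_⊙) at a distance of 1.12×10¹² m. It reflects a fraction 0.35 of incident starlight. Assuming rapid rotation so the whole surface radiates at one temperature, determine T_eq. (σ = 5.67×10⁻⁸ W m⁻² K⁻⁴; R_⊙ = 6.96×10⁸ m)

T_eq ≈ 175 K

R_⋆ = 2.00 × 6.96×10⁸ = 1.39×10⁹ m.
L = 4πR_⋆²σT_⋆⁴ = 4π(1.39×10⁹)² × 5.67×10⁻⁸ × (7810)⁴ = 5.14×10²⁷ W.
S = L/(4πd²) = 326 W m⁻².
Energy balance: absorbed = emitted ⇒ πR²·S(1−A) = 4πR²·σT_eq⁴, so T_eq⁴ = S(1−A)/(4σ).
T_eq = [326 × 0.65 / (4 × 5.67×10⁻⁸)]^(1/4) = (9.34×10⁸)^(1/4) = 175 K.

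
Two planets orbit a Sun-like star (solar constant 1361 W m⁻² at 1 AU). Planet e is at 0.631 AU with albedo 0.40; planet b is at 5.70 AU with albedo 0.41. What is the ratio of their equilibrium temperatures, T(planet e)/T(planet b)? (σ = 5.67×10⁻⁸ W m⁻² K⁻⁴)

T₁/T₂ ≈ 3.018

T_eq = [S₀(1−A)/(4σd²)]^(1/4), so T ∝ (1−A)^(1/4) / √d.
T₁ = [1361×0.60/(4×5.67×10⁻⁸×0.631²)]^(1/4) = 308.37 K.
T₂ = [1361×0.59/(4×5.67×10⁻⁸×5.70²)]^(1/4) = 102.17 K.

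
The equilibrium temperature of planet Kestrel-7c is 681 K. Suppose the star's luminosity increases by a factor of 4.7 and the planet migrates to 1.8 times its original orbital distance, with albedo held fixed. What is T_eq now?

T_eq ≈ 747 K

T_eq ∝ L^(1/4) · d^(−1/2).
T′ = 681 × 4.7^(1/4) / 1.8^(1/2) = 747 K.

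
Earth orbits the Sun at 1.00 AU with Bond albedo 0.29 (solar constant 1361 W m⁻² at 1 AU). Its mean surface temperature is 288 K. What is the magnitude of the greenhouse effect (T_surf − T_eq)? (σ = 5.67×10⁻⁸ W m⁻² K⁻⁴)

S = 1361/1.00² = 1361 W m⁻².
T_eq = [S(1−A)/(4σ)]^(1/4) = [1361×0.71/(4×5.67×10⁻⁸)]^(1/4) = 255.5 K.
ΔT = T_surf − T_eq = 288 − 255.5.

ΔT ≈ 32.5 K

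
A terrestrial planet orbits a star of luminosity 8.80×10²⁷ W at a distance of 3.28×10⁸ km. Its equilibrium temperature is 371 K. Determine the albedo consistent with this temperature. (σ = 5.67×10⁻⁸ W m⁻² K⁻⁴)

A ≈ 0.34

d = 3.28×10⁸ km = 3.28×10¹¹ m.
Flux: S = L/(4πd²) = 8.80×10²⁷/(4π×(3.28×10¹¹)²) = 6510 W m⁻².
From T_eq⁴ = S(1−A)/(4σ): 1−A = 4σT_eq⁴/S.
1−A = 4 × 5.67×10⁻⁸ × (371)⁴ / 6510 = 0.660.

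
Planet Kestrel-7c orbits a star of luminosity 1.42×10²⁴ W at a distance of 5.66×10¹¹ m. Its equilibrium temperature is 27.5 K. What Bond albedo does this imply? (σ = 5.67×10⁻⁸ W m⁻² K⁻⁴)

Flux: S = L/(4πd²) = 1.42×10²⁴/(4π×(5.66×10¹¹)²) = 0.353 W m⁻².
From T_eq⁴ = S(1−A)/(4σ): 1−A = 4σT_eq⁴/S.
1−A = 4 × 5.67×10⁻⁸ × (27.5)⁴ / 0.353 = 0.368.

A ≈ 0.63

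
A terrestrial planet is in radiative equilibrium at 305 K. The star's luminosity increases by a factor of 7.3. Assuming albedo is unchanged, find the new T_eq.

T_eq ∝ L^(1/4) · d^(−1/2).
T′ = 305 × 7.3^(1/4) = 501 K.

T_eq ≈ 501 K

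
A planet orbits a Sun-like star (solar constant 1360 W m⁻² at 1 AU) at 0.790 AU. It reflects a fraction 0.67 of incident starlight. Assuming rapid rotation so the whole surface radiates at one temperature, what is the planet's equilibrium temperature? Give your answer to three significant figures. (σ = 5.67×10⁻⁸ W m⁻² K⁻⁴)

Flux at 0.790 AU: S = 1360/0.790² = 2180 W m⁻².
Energy balance: absorbed = emitted ⇒ πR²·S(1−A) = 4πR²·σT_eq⁴, so T_eq⁴ = S(1−A)/(4σ).
T_eq = [2180 × 0.33 / (4 × 5.67×10⁻⁸)]^(1/4) = (3.17×10⁹)^(1/4) = 237 K.

T_eq ≈ 237 K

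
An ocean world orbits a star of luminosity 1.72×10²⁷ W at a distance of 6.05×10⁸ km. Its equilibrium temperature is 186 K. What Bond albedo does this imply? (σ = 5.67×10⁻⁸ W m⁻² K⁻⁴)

A ≈ 0.27

d = 6.05×10⁸ km = 6.05×10¹¹ m.
Flux: S = L/(4πd²) = 1.72×10²⁷/(4π×(6.05×10¹¹)²) = 374 W m⁻².
From T_eq⁴ = S(1−A)/(4σ): 1−A = 4σT_eq⁴/S.
1−A = 4 × 5.67×10⁻⁸ × (186)⁴ / 374 = 0.726.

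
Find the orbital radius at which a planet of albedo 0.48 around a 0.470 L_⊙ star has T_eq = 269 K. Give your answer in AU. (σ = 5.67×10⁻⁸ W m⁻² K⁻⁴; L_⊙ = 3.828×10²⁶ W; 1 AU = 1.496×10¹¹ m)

L = 0.470 × 3.828×10²⁶ = 1.80×10²⁶ W.
From T_eq⁴ = L(1−A)/(16πσd²): d = √[L(1−A)/(16πσT_eq⁴)].
d = √[1.80×10²⁶ × 0.52 / (16π × 5.67×10⁻⁸ × (269)⁴)] = 7.92×10¹⁰ m = 0.529 AU.

d ≈ 0.529 AU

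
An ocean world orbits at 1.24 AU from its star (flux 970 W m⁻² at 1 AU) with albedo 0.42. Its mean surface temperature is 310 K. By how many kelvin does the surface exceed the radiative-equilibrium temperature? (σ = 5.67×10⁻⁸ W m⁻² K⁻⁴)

ΔT ≈ 109.6 K

S = 970/1.24² = 630.9 W m⁻².
T_eq = [S(1−A)/(4σ)]^(1/4) = [630.9×0.58/(4×5.67×10⁻⁸)]^(1/4) = 200.4 K.
ΔT = T_surf − T_eq = 310 − 200.4.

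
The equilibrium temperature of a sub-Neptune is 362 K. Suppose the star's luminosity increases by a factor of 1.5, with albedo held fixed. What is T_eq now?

T_eq ∝ L^(1/4) · d^(−1/2).
T′ = 362 × 1.5^(1/4) = 401 K.

T_eq ≈ 401 K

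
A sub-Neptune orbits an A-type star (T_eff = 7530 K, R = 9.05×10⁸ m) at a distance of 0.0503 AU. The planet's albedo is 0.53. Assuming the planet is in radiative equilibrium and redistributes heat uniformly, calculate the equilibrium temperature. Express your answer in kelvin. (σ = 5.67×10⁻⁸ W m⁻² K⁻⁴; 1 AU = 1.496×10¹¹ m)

T_eq ≈ 1530 K

d = 0.0503 AU = 7.52×10⁹ m.
L = 4πR_⋆²σT_⋆⁴ = 4π(9.05×10⁸)² × 5.67×10⁻⁸ × (7530)⁴ = 1.88×10²⁷ W.
S = L/(4πd²) = 2.64×10⁶ W m⁻².
Energy balance: absorbed = emitted ⇒ πR²·S(1−A) = 4πR²·σT_eq⁴, so T_eq⁴ = S(1−A)/(4σ).
T_eq = [2.64×10⁶ × 0.47 / (4 × 5.67×10⁻⁸)]^(1/4) = (5.46×10¹²)^(1/4) = 1530 K.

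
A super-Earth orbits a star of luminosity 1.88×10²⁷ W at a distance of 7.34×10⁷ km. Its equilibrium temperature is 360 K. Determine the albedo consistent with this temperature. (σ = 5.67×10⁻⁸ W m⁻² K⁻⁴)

d = 7.34×10⁷ km = 7.34×10¹⁰ m.
Flux: S = L/(4πd²) = 1.88×10²⁷/(4π×(7.34×10¹⁰)²) = 2.78×10⁴ W m⁻².
From T_eq⁴ = S(1−A)/(4σ): 1−A = 4σT_eq⁴/S.
1−A = 4 × 5.67×10⁻⁸ × (360)⁴ / 2.78×10⁴ = 0.137.

A ≈ 0.86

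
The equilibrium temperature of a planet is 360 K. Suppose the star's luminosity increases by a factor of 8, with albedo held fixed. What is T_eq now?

T_eq ≈ 605 K

T_eq ∝ L^(1/4) · d^(−1/2).
T′ = 360 × 8^(1/4) = 605 K.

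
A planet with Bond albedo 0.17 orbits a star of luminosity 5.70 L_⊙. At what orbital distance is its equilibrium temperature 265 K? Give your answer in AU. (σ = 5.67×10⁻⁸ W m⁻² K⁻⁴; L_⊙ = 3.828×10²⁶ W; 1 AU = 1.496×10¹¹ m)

d ≈ 2.40 AU

L = 5.70 × 3.828×10²⁶ = 2.18×10²⁷ W.
From T_eq⁴ = L(1−A)/(16πσd²): d = √[L(1−A)/(16πσT_eq⁴)].
d = √[2.18×10²⁷ × 0.83 / (16π × 5.67×10⁻⁸ × (265)⁴)] = 3.59×10¹¹ m = 2.40 AU.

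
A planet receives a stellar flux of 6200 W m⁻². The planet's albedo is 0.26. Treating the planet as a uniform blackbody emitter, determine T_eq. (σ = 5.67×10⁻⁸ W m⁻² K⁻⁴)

T_eq ≈ 377 K

Energy balance: absorbed = emitted ⇒ πR²·S(1−A) = 4πR²·σT_eq⁴, so T_eq⁴ = S(1−A)/(4σ).
T_eq = [6200 × 0.74 / (4 × 5.67×10⁻⁸)]^(1/4) = (2.02×10¹⁰)^(1/4) = 377 K.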